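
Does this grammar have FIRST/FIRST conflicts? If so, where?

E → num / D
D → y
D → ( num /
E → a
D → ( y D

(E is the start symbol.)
Yes. D → '(' num '/' / D → '(' y D on { '(' }

A FIRST/FIRST conflict occurs when two productions N → α and N → β for the same non-terminal have FIRST(α) ∩ FIRST(β) ≠ ∅ (with ε ∈ FIRST of a nullable right-hand side, so two nullable alternatives also conflict).

Productions for E:
  E → num / D: FIRST = { 'num' }
  E → a: FIRST = { 'a' }
Productions for D:
  D → y: FIRST = { 'y' }
  D → ( num /: FIRST = { '(' }
  D → ( y D: FIRST = { '(' }

Conflict for D: D → ( num / and D → ( y D
  Overlap: { '(' }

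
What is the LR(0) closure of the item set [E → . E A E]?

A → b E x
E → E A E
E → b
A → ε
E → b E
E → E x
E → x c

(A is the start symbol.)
To compute CLOSURE, for each item [A → α.Bβ] where B is a non-terminal, add [B → .γ] for all productions B → γ; repeat for the newly added items until nothing changes.

Start with: [E → . E A E]
  [E → . E A E] has the dot before E: add [E → . b], [E → . b E], [E → . E x], [E → . x c]
No further items can be added.

CLOSURE = { [E → . E A E], [E → . E x], [E → . b E], [E → . b], [E → . x c] }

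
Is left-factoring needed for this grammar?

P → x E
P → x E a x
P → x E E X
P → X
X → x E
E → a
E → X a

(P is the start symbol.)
Yes, P has productions with common prefix 'x E'

Left-factoring is needed when two productions for the same non-terminal
share a common prefix on the right-hand side.

Productions for P:
  P → x E
  P → x E a x
  P → x E E X
  P → X
Productions for E:
  E → a
  E → X a

Found common prefix 'x E' in productions for P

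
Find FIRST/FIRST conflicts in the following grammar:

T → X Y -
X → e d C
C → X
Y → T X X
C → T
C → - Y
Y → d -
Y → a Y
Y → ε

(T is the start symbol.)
Yes. C → X / C → T on { 'e' }

FIRST sets of the non-terminals at (or reachable through a nullable prefix from) the front of some alternative:
  FIRST(X) = { 'e' }
  FIRST(T) = { 'e' }

Productions for C:
  C → X: FIRST = { 'e' }
  C → T: FIRST = { 'e' }
  C → - Y: FIRST = { '-' }
Productions for Y:
  Y → T X X: FIRST = { 'e' }
  Y → d -: FIRST = { 'd' }
  Y → a Y: FIRST = { 'a' }
  Y → ε: FIRST = { ε }
T, X have only one production, so no FIRST/FIRST conflict is possible there.

Conflict for C: C → X and C → T
  Overlap: { 'e' }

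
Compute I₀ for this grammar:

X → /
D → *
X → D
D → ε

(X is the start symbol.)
{ [D → . *], [D → .], [X → . /], [X → . D], [X' → . X] }

First, augment the grammar with X' → X
I₀ = CLOSURE({ [X' → . X] }):
  [X' → . X] has the dot before X: add [X → . /], [X → . D]
  [X → . D] has the dot before D: add [D → . *], [D → .]
No further items can be added.

I₀ = { [D → . *], [D → .], [X → . /], [X → . D], [X' → . X] }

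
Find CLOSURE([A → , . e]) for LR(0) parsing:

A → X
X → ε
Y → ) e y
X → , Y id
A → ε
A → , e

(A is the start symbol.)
{ [A → , . e] }

Start with: [A → , . e]
The dot precedes the terminal e, so nothing is added.

CLOSURE = { [A → , . e] }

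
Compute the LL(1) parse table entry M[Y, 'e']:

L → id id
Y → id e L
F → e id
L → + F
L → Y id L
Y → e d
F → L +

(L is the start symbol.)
To find M[Y, 'e'], we find productions for Y where 'e' is in the predict set (PREDICT(N → α) = (FIRST(α) \ {ε}) ∪ (FOLLOW(N) if α ⇒* ε)).

Y → id e L: PREDICT = { 'id' }
Y → e d: PREDICT = { 'e' }
  'e' is in predict set, so this production goes in M[Y, 'e']

M[Y, 'e'] = Y → e d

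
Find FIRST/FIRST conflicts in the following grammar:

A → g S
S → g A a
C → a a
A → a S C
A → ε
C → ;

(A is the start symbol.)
No FIRST/FIRST conflicts.

A FIRST/FIRST conflict occurs when two productions N → α and N → β for the same non-terminal have FIRST(α) ∩ FIRST(β) ≠ ∅ (with ε ∈ FIRST of a nullable right-hand side, so two nullable alternatives also conflict).

Productions for A:
  A → g S: FIRST = { 'g' }
  A → a S C: FIRST = { 'a' }
  A → ε: FIRST = { ε }
Productions for C:
  C → a a: FIRST = { 'a' }
  C → ;: FIRST = { ';' }
S has only one production, so no FIRST/FIRST conflict is possible there.

All alternatives of each non-terminal have pairwise disjoint FIRST sets.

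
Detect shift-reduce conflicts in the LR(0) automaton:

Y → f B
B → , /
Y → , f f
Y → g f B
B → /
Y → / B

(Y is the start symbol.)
Augment with Y' → Y and build the canonical LR(0) collection (I0 = CLOSURE({[Y' → . Y]}), then GOTO on every symbol after a dot until no new states appear). It has 15 states:
  I0: { [Y → . , f f], [Y → . / B], [Y → . f B], [Y → . g f B], [Y' → . Y] }  — shift
  I1: { [Y → , . f f] }  — shift
  I2: { [B → . , /], [B → . /], [Y → / . B] }  — shift
  I3: { [Y' → Y .] }  — accept
  I4: { [B → . , /], [B → . /], [Y → f . B] }  — shift
  I5: { [Y → g . f B] }  — shift
  I6: { [B → . , /], [B → . /], [Y → g f . B] }  — shift
  I7: { [B → , . /] }  — shift
  I8: { [B → / .] }  — reduce
  I9: { [Y → g f B .] }  — reduce
  I10: { [B → , / .] }  — reduce
  I11: { [Y → f B .] }  — reduce
  I12: { [Y → / B .] }  — reduce
  I13: { [Y → , f . f] }  — shift
  I14: { [Y → , f f .] }  — reduce

No state contains both a complete item and a shift item.

Answer: No shift-reduce conflicts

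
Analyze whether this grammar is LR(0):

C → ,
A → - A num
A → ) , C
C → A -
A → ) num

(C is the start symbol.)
A grammar is LR(0) if no state in the canonical LR(0) collection has:
  - both a shift item (dot before a terminal) and a complete item (shift-reduce conflict), or
  - two or more complete items (reduce-reduce conflict; the accept item [C' → C .] counts as a complete item here).

Augment with C' → C and build the canonical LR(0) collection (I0 = CLOSURE({[C' → . C]}), then GOTO on every symbol after a dot until no new states appear). It has 12 states:
  I0: { [A → . ) , C], [A → . ) num], [A → . - A num], [C → . ,], [C → . A -], [C' → . C] }  — shift
  I1: { [A → ) . , C], [A → ) . num] }  — shift
  I2: { [C → , .] }  — reduce
  I3: { [A → - . A num], [A → . ) , C], [A → . ) num], [A → . - A num] }  — shift
  I4: { [C → A . -] }  — shift
  I5: { [C' → C .] }  — accept
  I6: { [C → A - .] }  — reduce
  I7: { [A → - A . num] }  — shift
  I8: { [A → - A num .] }  — reduce
  I9: { [A → ) , . C], [A → . ) , C], [A → . ) num], [A → . - A num], [C → . ,], [C → . A -] }  — shift
  I10: { [A → ) num .] }  — reduce
  I11: { [A → ) , C .] }  — reduce

Every state is either a pure shift/goto state or contains exactly one complete item and nothing to shift — no conflicts. The grammar is LR(0).

Answer: Yes, the grammar is LR(0)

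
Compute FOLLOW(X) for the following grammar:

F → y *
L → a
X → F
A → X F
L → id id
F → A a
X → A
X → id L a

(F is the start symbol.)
{ 'id', 'y' }

To compute FOLLOW(X), find every occurrence of X on a right-hand side N → α X β: add FIRST(β) \ {ε}, and if β is empty or nullable also add FOLLOW(N). Iterate to a fixed point.

In A → X F: X is followed by F, add FIRST(F) \ {ε} = { 'id', 'y' }

Taking the union: FOLLOW(X) = { 'id', 'y' }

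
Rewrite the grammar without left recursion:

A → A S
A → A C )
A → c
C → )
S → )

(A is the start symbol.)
A → c A'
A' → S A'
A' → C ) A'
A' → ε
C → )
S → )

A is directly left-recursive. The standard transformation for
  A → A α₁ | ... | A α_m | β₁ | ... | β_n
is
  A  → β₁ A' | ... | β_n A'
  A' → α₁ A' | ... | α_m A' | ε

A → c becomes A → c A'
A → A S becomes A' → S A'
A → A C ) becomes A' → C ) A'
Add A' → ε

Productions for other non-terminals are unchanged:
  C → )
  S → )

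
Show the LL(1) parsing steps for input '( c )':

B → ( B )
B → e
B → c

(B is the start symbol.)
LL(1) parsing maintains a stack (initially the start symbol over $) and the input. At each step: if the stack top is a terminal, match it against the current input token; if it is a non-terminal N, replace it with the RHS of M[N, lookahead] (the unique production whose predict set contains the lookahead).

Stack is shown with the top on the left.

Stack    Input    Action
------------------------
B $      ( c ) $  output B → ( B )
( B ) $  ( c ) $  match '('
B ) $    c ) $    output B → c
c ) $    c ) $    match 'c'
) $      ) $      match ')'
$        $        accept

The string is accepted.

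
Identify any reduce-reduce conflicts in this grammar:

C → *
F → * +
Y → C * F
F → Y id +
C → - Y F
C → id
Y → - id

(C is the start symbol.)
Augment with C' → C and build the canonical LR(0) collection (I0 = CLOSURE({[C' → . C]}), then GOTO on every symbol after a dot until no new states appear). It has 17 states:
  I0: { [C → . *], [C → . - Y F], [C → . id], [C' → . C] }  — shift
  I1: { [C → * .] }  — reduce
  I2: { [C → - . Y F], [C → . *], [C → . - Y F], [C → . id], [Y → . - id], [Y → . C * F] }  — shift
  I3: { [C' → C .] }  — accept
  I4: { [C → id .] }  — reduce
  I5: { [C → - . Y F], [C → . *], [C → . - Y F], [C → . id], [Y → - . id], [Y → . - id], [Y → . C * F] }  — shift
  I6: { [Y → C . * F] }  — shift
  I7: { [C → - Y . F], [C → . *], [C → . - Y F], [C → . id], [F → . * +], [F → . Y id +], [Y → . - id], [Y → . C * F] }  — shift
  I8: { [C → * .], [F → * . +] }  — shift, reduce
  I9: { [C → - Y F .] }  — reduce
  I10: { [F → Y . id +] }  — shift
  I11: { [F → Y id . +] }  — shift
  I12: { [F → Y id + .] }  — reduce
  I13: { [F → * + .] }  — reduce
  I14: { [C → . *], [C → . - Y F], [C → . id], [F → . * +], [F → . Y id +], [Y → . - id], [Y → . C * F], [Y → C * . F] }  — shift
  I15: { [Y → C * F .] }  — reduce
  I16: { [C → id .], [Y → - id .] }  — 2 reduces

I16 contains complete items [C → id .], [Y → - id .] — reduce-reduce conflict.

Answer: Yes — I16: [C → id .] vs [Y → - id .]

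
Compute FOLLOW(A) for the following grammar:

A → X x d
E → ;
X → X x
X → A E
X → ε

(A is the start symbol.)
{ $, ';' }

To compute FOLLOW(A), find every occurrence of A on a right-hand side N → α A β: add FIRST(β) \ {ε}, and if β is empty or nullable also add FOLLOW(N). Iterate to a fixed point.

A is the start symbol, so $ ∈ FOLLOW(A).
In X → A E: A is followed by E, add FIRST(E) \ {ε} = { ';' }

Taking the union: FOLLOW(A) = { $, ';' }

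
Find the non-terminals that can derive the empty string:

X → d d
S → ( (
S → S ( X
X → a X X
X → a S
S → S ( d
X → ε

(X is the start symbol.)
{ 'X' }

A non-terminal is nullable if it can derive ε (the empty string): either it has an ε-production, or it has a production whose right-hand side consists entirely of nullable non-terminals.

ε-productions: X → ε
So X is immediately nullable.
No further non-terminal can be added: every production for the remaining non-terminals contains a terminal or a non-nullable non-terminal.
Nullable = { 'X' }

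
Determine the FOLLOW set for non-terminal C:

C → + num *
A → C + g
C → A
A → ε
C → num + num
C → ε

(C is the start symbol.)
{ $, '+' }

To compute FOLLOW(C), find every occurrence of C on a right-hand side N → α C β: add FIRST(β) \ {ε}, and if β is empty or nullable also add FOLLOW(N). Iterate to a fixed point.

C is the start symbol, so $ ∈ FOLLOW(C).
In A → C + g: C is followed by '+' g, add FIRST('+' g) \ {ε} = { '+' }

Taking the union: FOLLOW(C) = { $, '+' }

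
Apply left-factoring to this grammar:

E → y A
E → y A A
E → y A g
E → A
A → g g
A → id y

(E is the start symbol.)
Left-factoring transforms A → αβ₁ | αβ₂ into A → αA' and A' → β₁ | β₂
(α is the longest common prefix among the alternatives). Repeat until
no nonterminal has two alternatives with a common prefix.

Round 1: E has alternatives sharing prefix 'y A'. Introduce E': E → y A E'
  Add: E' → ε
  Add: E' → A
  Add: E' → g

No remaining common prefixes — done.

Resulting grammar:
E → y A E'
E' → ε
E' → A
E' → g
E → A
A → g g
A → id y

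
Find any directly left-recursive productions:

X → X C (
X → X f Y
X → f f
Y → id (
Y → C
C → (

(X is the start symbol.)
Direct left recursion occurs when N → N α for some non-terminal N (the right-hand side begins with the left-hand side itself).

X → X C (: LEFT RECURSIVE (starts with X)
X → X f Y: LEFT RECURSIVE (starts with X)
X → f f: starts with f
Y → id (: starts with id
Y → C: starts with C
C → (: starts with '('

The grammar has direct left recursion on: X.

Answer: Yes, X is left-recursive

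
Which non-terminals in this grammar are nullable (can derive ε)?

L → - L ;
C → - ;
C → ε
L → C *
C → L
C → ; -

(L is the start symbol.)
A non-terminal is nullable if it can derive ε (the empty string): either it has an ε-production, or it has a production whose right-hand side consists entirely of nullable non-terminals.

ε-productions: C → ε
So C is immediately nullable.
No further non-terminal can be added: every production for the remaining non-terminals contains a terminal or a non-nullable non-terminal.
Nullable = { 'C' }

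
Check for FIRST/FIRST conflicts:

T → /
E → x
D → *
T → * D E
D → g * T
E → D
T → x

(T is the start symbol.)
A FIRST/FIRST conflict occurs when two productions N → α and N → β for the same non-terminal have FIRST(α) ∩ FIRST(β) ≠ ∅ (with ε ∈ FIRST of a nullable right-hand side, so two nullable alternatives also conflict).

FIRST sets of the non-terminals at (or reachable through a nullable prefix from) the front of some alternative:
  FIRST(D) = { '*', 'g' }

Productions for T:
  T → /: FIRST = { '/' }
  T → * D E: FIRST = { '*' }
  T → x: FIRST = { 'x' }
Productions for E:
  E → x: FIRST = { 'x' }
  E → D: FIRST = { '*', 'g' }
Productions for D:
  D → *: FIRST = { '*' }
  D → g * T: FIRST = { 'g' }

All alternatives of each non-terminal have pairwise disjoint FIRST sets.

Answer: No FIRST/FIRST conflicts.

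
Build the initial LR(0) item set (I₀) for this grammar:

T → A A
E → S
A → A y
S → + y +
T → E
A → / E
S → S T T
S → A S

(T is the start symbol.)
First, augment the grammar with T' → T
I₀ = CLOSURE({ [T' → . T] }):
  [T' → . T] has the dot before T: add [T → . A A], [T → . E]
  [T → . A A] has the dot before A: add [A → . A y], [A → . / E]
  [T → . E] has the dot before E: add [E → . S]
  [E → . S] has the dot before S: add [S → . + y +], [S → . S T T], [S → . A S]
No further items can be added.

I₀ = { [A → . / E], [A → . A y], [E → . S], [S → . + y +], [S → . A S], [S → . S T T], [T → . A A], [T → . E], [T' → . T] }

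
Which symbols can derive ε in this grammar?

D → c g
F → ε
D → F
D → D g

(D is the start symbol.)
ε-productions: F → ε
So F is immediately nullable.
D → F: every symbol on the right is nullable, so D is nullable too.
Every non-terminal is now nullable.
Nullable = { 'D', 'F' }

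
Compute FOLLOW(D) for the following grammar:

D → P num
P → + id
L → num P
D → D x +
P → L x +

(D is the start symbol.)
{ $, 'x' }

D is the start symbol, so $ ∈ FOLLOW(D).
In D → D x +: D is followed by x '+', add FIRST(x '+') \ {ε} = { 'x' }

Taking the union: FOLLOW(D) = { $, 'x' }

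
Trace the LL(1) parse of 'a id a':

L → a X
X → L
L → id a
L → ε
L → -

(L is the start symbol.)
Stack is shown with the top on the left.

Stack   Input     Action
------------------------
L $     a id a $  output L → a X
a X $   a id a $  match 'a'
X $     id a $    output X → L
L $     id a $    output L → id a
id a $  id a $    match 'id'
a $     a $       match 'a'
$       $         accept

The string is accepted.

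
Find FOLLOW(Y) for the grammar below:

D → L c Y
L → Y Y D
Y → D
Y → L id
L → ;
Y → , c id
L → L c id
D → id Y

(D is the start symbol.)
In D → L c Y: Y is at the end, add FOLLOW(D)
In L → Y Y D: Y is followed by Y D, add FIRST(Y D) \ {ε} = { ',', ';', 'id' }
In L → Y Y D: Y is followed by D, add FIRST(D) \ {ε} = { ',', ';', 'id' }
In D → id Y: Y is at the end, add FOLLOW(D)

The FOLLOW sets referred to above (computed the same way, to a fixed point):
  FOLLOW(D) = { $, ',', ';', 'c', 'id' }

Taking the union: FOLLOW(Y) = { $, ',', ';', 'c', 'id' }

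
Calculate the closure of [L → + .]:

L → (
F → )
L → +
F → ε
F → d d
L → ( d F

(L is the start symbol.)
Start with: [L → + .]
The dot is at the end, so nothing is added.

CLOSURE = { [L → + .] }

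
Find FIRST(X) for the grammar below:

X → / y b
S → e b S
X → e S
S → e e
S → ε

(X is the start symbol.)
{ '/', 'e' }

From X → / y b:
  - '/' is a terminal: add '/' and stop
From X → e S:
  - e is a terminal: add 'e' and stop

Collecting: FIRST(X) = { '/', 'e' }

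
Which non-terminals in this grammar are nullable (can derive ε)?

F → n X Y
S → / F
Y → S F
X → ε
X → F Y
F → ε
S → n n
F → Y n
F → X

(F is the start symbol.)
ε-productions: X → ε, F → ε
So X, F are immediately nullable.
No further non-terminal can be added: every production for the remaining non-terminals contains a terminal or a non-nullable non-terminal.
Nullable = { 'F', 'X' }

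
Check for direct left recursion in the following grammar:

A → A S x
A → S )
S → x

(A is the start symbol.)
A → A S x: LEFT RECURSIVE (starts with A)
A → S ): starts with S
S → x: starts with x

The grammar has direct left recursion on: A.

Answer: Yes, A is left-recursive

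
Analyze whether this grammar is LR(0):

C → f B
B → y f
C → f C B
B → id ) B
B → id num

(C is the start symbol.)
Yes, the grammar is LR(0)

A grammar is LR(0) if no state in the canonical LR(0) collection has:
  - both a shift item (dot before a terminal) and a complete item (shift-reduce conflict), or
  - two or more complete items (reduce-reduce conflict; the accept item [C' → C .] counts as a complete item here).

Augment with C' → C and build the canonical LR(0) collection (I0 = CLOSURE({[C' → . C]}), then GOTO on every symbol after a dot until no new states appear). It has 12 states:
  I0: { [C → . f B], [C → . f C B], [C' → . C] }  — shift
  I1: { [C' → C .] }  — accept
  I2: { [B → . id ) B], [B → . id num], [B → . y f], [C → . f B], [C → . f C B], [C → f . B], [C → f . C B] }  — shift
  I3: { [C → f B .] }  — reduce
  I4: { [B → . id ) B], [B → . id num], [B → . y f], [C → f C . B] }  — shift
  I5: { [B → id . ) B], [B → id . num] }  — shift
  I6: { [B → y . f] }  — shift
  I7: { [B → y f .] }  — reduce
  I8: { [B → . id ) B], [B → . id num], [B → . y f], [B → id ) . B] }  — shift
  I9: { [B → id num .] }  — reduce
  I10: { [B → id ) B .] }  — reduce
  I11: { [C → f C B .] }  — reduce

Every state is either a pure shift/goto state or contains exactly one complete item and nothing to shift — no conflicts. The grammar is LR(0).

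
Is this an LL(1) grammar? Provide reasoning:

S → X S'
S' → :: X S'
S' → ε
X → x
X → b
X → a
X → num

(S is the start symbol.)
Yes, the grammar is LL(1).

A grammar is LL(1) if for each non-terminal N with multiple productions, the predict sets of those productions are pairwise disjoint, where PREDICT(N → α) = (FIRST(α) \ {ε}) ∪ (FOLLOW(N) if α ⇒* ε).

Relevant sets:
  FOLLOW(S') = { $ }

For S':
  PREDICT(S' → :: X S') = { '::' }
  PREDICT(S' → ε) = { $ }
For X:
  PREDICT(X → x) = { 'x' }
  PREDICT(X → b) = { 'b' }
  PREDICT(X → a) = { 'a' }
  PREDICT(X → num) = { 'num' }
S has a single production, so nothing to check there.

All predict sets are disjoint. The grammar IS LL(1).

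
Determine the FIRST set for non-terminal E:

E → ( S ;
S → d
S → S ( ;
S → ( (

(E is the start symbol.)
From E → ( S ;:
  - '(' is a terminal: add '(' and stop

Collecting: FIRST(E) = { '(' }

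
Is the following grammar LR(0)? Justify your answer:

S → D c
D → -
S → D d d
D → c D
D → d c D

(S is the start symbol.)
Yes, the grammar is LR(0)

A grammar is LR(0) if no state in the canonical LR(0) collection has:
  - both a shift item (dot before a terminal) and a complete item (shift-reduce conflict), or
  - two or more complete items (reduce-reduce conflict; the accept item [S' → S .] counts as a complete item here).

Augment with S' → S and build the canonical LR(0) collection (I0 = CLOSURE({[S' → . S]}), then GOTO on every symbol after a dot until no new states appear). It has 12 states:
  I0: { [D → . -], [D → . c D], [D → . d c D], [S → . D c], [S → . D d d], [S' → . S] }  — shift
  I1: { [D → - .] }  — reduce
  I2: { [S → D . c], [S → D . d d] }  — shift
  I3: { [S' → S .] }  — accept
  I4: { [D → . -], [D → . c D], [D → . d c D], [D → c . D] }  — shift
  I5: { [D → d . c D] }  — shift
  I6: { [D → . -], [D → . c D], [D → . d c D], [D → d c . D] }  — shift
  I7: { [D → d c D .] }  — reduce
  I8: { [D → c D .] }  — reduce
  I9: { [S → D c .] }  — reduce
  I10: { [S → D d . d] }  — shift
  I11: { [S → D d d .] }  — reduce

Every state is either a pure shift/goto state or contains exactly one complete item and nothing to shift — no conflicts. The grammar is LR(0).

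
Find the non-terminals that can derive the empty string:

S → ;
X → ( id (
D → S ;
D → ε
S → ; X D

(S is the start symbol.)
{ 'D' }

A non-terminal is nullable if it can derive ε (the empty string): either it has an ε-production, or it has a production whose right-hand side consists entirely of nullable non-terminals.

ε-productions: D → ε
So D is immediately nullable.
No further non-terminal can be added: every production for the remaining non-terminals contains a terminal or a non-nullable non-terminal.
Nullable = { 'D' }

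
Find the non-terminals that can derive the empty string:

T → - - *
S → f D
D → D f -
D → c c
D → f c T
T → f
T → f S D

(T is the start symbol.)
There are no ε-productions, so no non-terminal can derive ε.
No non-terminals are nullable.

Answer: None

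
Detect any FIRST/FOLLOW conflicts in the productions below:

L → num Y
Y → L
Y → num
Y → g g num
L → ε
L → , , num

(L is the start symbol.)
No FIRST/FOLLOW conflicts.

A FIRST/FOLLOW conflict occurs when a non-terminal N has a nullable alternative N → β (β ⇒* ε) and another alternative N → α with FIRST(α) ∩ FOLLOW(N) ≠ ∅: on such a lookahead the parser cannot decide between expanding α and letting N vanish via β.

Nullable non-terminals: L, Y.
FIRST sets used below: FIRST(L) = { ',', 'num', ε }

L: nullable alternative(s) L → ε; FOLLOW(L) = { $ }
  L → num Y: FIRST \ {ε} = { 'num' } — disjoint from FOLLOW(L)
  L → ε: FIRST \ {ε} = { } — this is the only nullable alternative, skip
  L → , , num: FIRST \ {ε} = { ',' } — disjoint from FOLLOW(L)

Y: nullable alternative(s) Y → L; FOLLOW(Y) = { $ }
  Y → L: FIRST \ {ε} = { ',', 'num' } — this is the only nullable alternative, skip
  Y → num: FIRST \ {ε} = { 'num' } — disjoint from FOLLOW(Y)
  Y → g g num: FIRST \ {ε} = { 'g' } — disjoint from FOLLOW(Y)

No FIRST/FOLLOW conflicts found.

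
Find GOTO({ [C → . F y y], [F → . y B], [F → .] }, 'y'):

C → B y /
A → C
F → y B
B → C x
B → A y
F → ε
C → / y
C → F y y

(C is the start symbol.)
GOTO(I, 'y') = CLOSURE({ [A → αX.β] : [A → α.Xβ] ∈ I, X = 'y' })

Items with dot before 'y', with the dot advanced:
  [F → . y B] → [F → y . B]
Closure of the advanced items:
  [F → y . B] has the dot before B: add [B → . C x], [B → . A y]
  [B → . C x] has the dot before C: add [C → . B y /], [C → . / y], [C → . F y y]
  [B → . A y] has the dot before A: add [A → . C]
  [C → . F y y] has the dot before F: add [F → . y B], [F → .]

GOTO = { [A → . C], [B → . A y], [B → . C x], [C → . / y], [C → . B y /], [C → . F y y], [F → . y B], [F → .], [F → y . B] }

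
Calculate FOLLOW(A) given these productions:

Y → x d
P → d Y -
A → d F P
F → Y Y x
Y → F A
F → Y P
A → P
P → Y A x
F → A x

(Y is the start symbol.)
To compute FOLLOW(A), find every occurrence of A on a right-hand side N → α A β: add FIRST(β) \ {ε}, and if β is empty or nullable also add FOLLOW(N). Iterate to a fixed point.

In Y → F A: A is at the end, add FOLLOW(Y)
In P → Y A x: A is followed by x, add FIRST(x) \ {ε} = { 'x' }
In F → A x: A is followed by x, add FIRST(x) \ {ε} = { 'x' }

The FOLLOW sets referred to above (computed the same way, to a fixed point):
  FOLLOW(Y) = { $, '-', 'd', 'x' }

Taking the union: FOLLOW(A) = { $, '-', 'd', 'x' }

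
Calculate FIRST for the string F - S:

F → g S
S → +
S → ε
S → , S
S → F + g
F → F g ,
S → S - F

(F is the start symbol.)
FIRST sets of the non-terminals involved (from the grammar, by fixed-point iteration):
  FIRST(F) = { 'g' }

To compute FIRST(F - S), process the symbols left to right:
Symbol F is a non-terminal. Add FIRST(F) \ {ε} = { 'g' }
F is not nullable (ε ∉ FIRST(F)), so stop here.
FIRST(F - S) = { 'g' }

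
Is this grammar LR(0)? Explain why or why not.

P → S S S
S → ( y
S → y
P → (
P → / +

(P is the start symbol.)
No. Shift-reduce conflict between [P → ( .] and [S → ( . y]

A grammar is LR(0) if no state in the canonical LR(0) collection has:
  - both a shift item (dot before a terminal) and a complete item (shift-reduce conflict), or
  - two or more complete items (reduce-reduce conflict; the accept item [P' → P .] counts as a complete item here).

Augment with P' → P and build the canonical LR(0) collection (I0 = CLOSURE({[P' → . P]}), then GOTO on every symbol after a dot until no new states appear). It has 11 states:
  I0: { [P → . (], [P → . / +], [P → . S S S], [P' → . P], [S → . ( y], [S → . y] }  — shift
  I1: { [P → ( .], [S → ( . y] }  — shift, reduce
  I2: { [P → / . +] }  — shift
  I3: { [P' → P .] }  — accept
  I4: { [P → S . S S], [S → . ( y], [S → . y] }  — shift
  I5: { [S → y .] }  — reduce
  I6: { [S → ( . y] }  — shift
  I7: { [P → S S . S], [S → . ( y], [S → . y] }  — shift
  I8: { [P → S S S .] }  — reduce
  I9: { [S → ( y .] }  — reduce
  I10: { [P → / + .] }  — reduce

Conflict in state I1:
  Shift-reduce conflict between [P → ( .] and [S → ( . y]
So the grammar is NOT LR(0).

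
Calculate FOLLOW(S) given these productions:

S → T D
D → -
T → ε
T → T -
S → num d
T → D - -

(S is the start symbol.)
{ $ }

To compute FOLLOW(S), find every occurrence of S on a right-hand side N → α S β: add FIRST(β) \ {ε}, and if β is empty or nullable also add FOLLOW(N). Iterate to a fixed point.

S is the start symbol, so $ ∈ FOLLOW(S).
S does not occur on any right-hand side.

Taking the union: FOLLOW(S) = { $ }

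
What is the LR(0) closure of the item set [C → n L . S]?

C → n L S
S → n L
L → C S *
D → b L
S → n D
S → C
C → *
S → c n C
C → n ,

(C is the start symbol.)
{ [C → . *], [C → . n ,], [C → . n L S], [C → n L . S], [S → . C], [S → . c n C], [S → . n D], [S → . n L] }

To compute CLOSURE, for each item [A → α.Bβ] where B is a non-terminal, add [B → .γ] for all productions B → γ; repeat for the newly added items until nothing changes.

Start with: [C → n L . S]
  [C → n L . S] has the dot before S: add [S → . n L], [S → . n D], [S → . C], [S → . c n C]
  [S → . C] has the dot before C: add [C → . n L S], [C → . *], [C → . n ,]
No further items can be added.

CLOSURE = { [C → . *], [C → . n ,], [C → . n L S], [C → n L . S], [S → . C], [S → . c n C], [S → . n D], [S → . n L] }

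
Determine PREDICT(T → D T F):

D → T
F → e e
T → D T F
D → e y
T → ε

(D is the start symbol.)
PREDICT(T → D T F) = (FIRST(RHS) \ {ε}) ∪ (FOLLOW(T) if ε ∈ FIRST(RHS), i.e. RHS ⇒* ε)
FIRST(D) = { 'e', ε }
FIRST(T) = { 'e', ε }
FIRST(F) = { 'e' }
FIRST(D T F) = { 'e' }
ε ∉ FIRST(D T F), so FOLLOW(T) is not added.
PREDICT(T → D T F) = { 'e' }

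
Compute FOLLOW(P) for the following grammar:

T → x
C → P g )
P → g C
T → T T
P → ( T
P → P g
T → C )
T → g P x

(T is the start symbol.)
{ 'g', 'x' }

To compute FOLLOW(P), find every occurrence of P on a right-hand side N → α P β: add FIRST(β) \ {ε}, and if β is empty or nullable also add FOLLOW(N). Iterate to a fixed point.

In C → P g ): P is followed by g ')', add FIRST(g ')') \ {ε} = { 'g' }
In P → P g: P is followed by g, add FIRST(g) \ {ε} = { 'g' }
In T → g P x: P is followed by x, add FIRST(x) \ {ε} = { 'x' }

Taking the union: FOLLOW(P) = { 'g', 'x' }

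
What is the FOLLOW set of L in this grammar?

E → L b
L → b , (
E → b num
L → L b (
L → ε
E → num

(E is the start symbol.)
{ 'b' }

In E → L b: L is followed by b, add FIRST(b) \ {ε} = { 'b' }
In L → L b (: L is followed by b '(', add FIRST(b '(') \ {ε} = { 'b' }

Taking the union: FOLLOW(L) = { 'b' }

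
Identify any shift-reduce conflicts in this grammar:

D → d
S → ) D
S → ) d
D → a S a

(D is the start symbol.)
No shift-reduce conflicts

A shift-reduce conflict occurs when an LR(0) state has both:
  - a complete (reduce) item [A → α .] (dot at the end), and
  - a shift item [B → β . c γ] (dot before a terminal).

Augment with D' → D and build the canonical LR(0) collection (I0 = CLOSURE({[D' → . D]}), then GOTO on every symbol after a dot until no new states appear). It has 9 states:
  I0: { [D → . a S a], [D → . d], [D' → . D] }  — shift
  I1: { [D' → D .] }  — accept
  I2: { [D → a . S a], [S → . ) D], [S → . ) d] }  — shift
  I3: { [D → d .] }  — reduce
  I4: { [D → . a S a], [D → . d], [S → ) . D], [S → ) . d] }  — shift
  I5: { [D → a S . a] }  — shift
  I6: { [D → a S a .] }  — reduce
  I7: { [S → ) D .] }  — reduce
  I8: { [D → d .], [S → ) d .] }  — 2 reduces

No state contains both a complete item and a shift item.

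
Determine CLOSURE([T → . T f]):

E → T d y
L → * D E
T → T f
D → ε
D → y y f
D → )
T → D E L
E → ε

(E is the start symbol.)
{ [D → . )], [D → . y y f], [D → .], [T → . D E L], [T → . T f] }

Start with: [T → . T f]
  [T → . T f] has the dot before T: add [T → . D E L]
  [T → . D E L] has the dot before D: add [D → .], [D → . y y f], [D → . )]
No further items can be added.

CLOSURE = { [D → . )], [D → . y y f], [D → .], [T → . D E L], [T → . T f] }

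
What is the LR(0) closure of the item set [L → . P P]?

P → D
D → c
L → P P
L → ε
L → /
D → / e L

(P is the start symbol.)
{ [D → . / e L], [D → . c], [L → . P P], [P → . D] }

To compute CLOSURE, for each item [A → α.Bβ] where B is a non-terminal, add [B → .γ] for all productions B → γ; repeat for the newly added items until nothing changes.

Start with: [L → . P P]
  [L → . P P] has the dot before P: add [P → . D]
  [P → . D] has the dot before D: add [D → . c], [D → . / e L]
No further items can be added.

CLOSURE = { [D → . / e L], [D → . c], [L → . P P], [P → . D] }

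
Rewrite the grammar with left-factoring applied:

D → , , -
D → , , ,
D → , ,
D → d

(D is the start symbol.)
D → , , D'
D' → -
D' → ,
D' → ε
D → d

Left-factoring transforms A → αβ₁ | αβ₂ into A → αA' and A' → β₁ | β₂
(α is the longest common prefix among the alternatives). Repeat until
no nonterminal has two alternatives with a common prefix.

Round 1: D has alternatives sharing prefix ', ,'. Introduce D': D → , , D'
  Add: D' → -
  Add: D' → ,
  Add: D' → ε

No remaining common prefixes — done.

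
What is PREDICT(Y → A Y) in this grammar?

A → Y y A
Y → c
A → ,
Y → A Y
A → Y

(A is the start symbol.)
PREDICT(Y → A Y) = (FIRST(RHS) \ {ε}) ∪ (FOLLOW(Y) if ε ∈ FIRST(RHS), i.e. RHS ⇒* ε)
FIRST(A) = { ',', 'c' }
FIRST(A Y) = { ',', 'c' }
ε ∉ FIRST(A Y), so FOLLOW(Y) is not added.
PREDICT(Y → A Y) = { ',', 'c' }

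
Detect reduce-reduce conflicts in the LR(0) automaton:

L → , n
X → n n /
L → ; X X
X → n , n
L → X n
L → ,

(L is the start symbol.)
Augment with L' → L and build the canonical LR(0) collection (I0 = CLOSURE({[L' → . L]}), then GOTO on every symbol after a dot until no new states appear). It has 14 states:
  I0: { [L → . , n], [L → . ,], [L → . ; X X], [L → . X n], [L' → . L], [X → . n , n], [X → . n n /] }  — shift
  I1: { [L → , . n], [L → , .] }  — shift, reduce
  I2: { [L → ; . X X], [X → . n , n], [X → . n n /] }  — shift
  I3: { [L' → L .] }  — accept
  I4: { [L → X . n] }  — shift
  I5: { [X → n . , n], [X → n . n /] }  — shift
  I6: { [X → n , . n] }  — shift
  I7: { [X → n n . /] }  — shift
  I8: { [X → n n / .] }  — reduce
  I9: { [X → n , n .] }  — reduce
  I10: { [L → X n .] }  — reduce
  I11: { [L → ; X . X], [X → . n , n], [X → . n n /] }  — shift
  I12: { [L → ; X X .] }  — reduce
  I13: { [L → , n .] }  — reduce

No state contains more than one complete item.

Answer: No reduce-reduce conflicts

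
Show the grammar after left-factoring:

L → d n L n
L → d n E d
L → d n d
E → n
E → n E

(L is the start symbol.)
L → d n L'
L' → L n
L' → E d
L' → d
E → n E'
E' → ε
E' → E

Left-factoring transforms A → αβ₁ | αβ₂ into A → αA' and A' → β₁ | β₂
(α is the longest common prefix among the alternatives). Repeat until
no nonterminal has two alternatives with a common prefix.

Round 1: L has alternatives sharing prefix 'd n'. Introduce L': L → d n L'
  Add: L' → L n
  Add: L' → E d
  Add: L' → d

Round 2: E has alternatives sharing prefix 'n'. Introduce E': E → n E'
  Add: E' → ε
  Add: E' → E

No remaining common prefixes — done.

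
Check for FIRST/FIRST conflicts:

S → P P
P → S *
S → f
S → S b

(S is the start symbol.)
Yes. S → P P / S → f on { 'f' }; S → P P / S → S b on { 'f' }; S → f / S → S b on { 'f' }

A FIRST/FIRST conflict occurs when two productions N → α and N → β for the same non-terminal have FIRST(α) ∩ FIRST(β) ≠ ∅ (with ε ∈ FIRST of a nullable right-hand side, so two nullable alternatives also conflict).

FIRST sets of the non-terminals at (or reachable through a nullable prefix from) the front of some alternative:
  FIRST(P) = { 'f' }
  FIRST(S) = { 'f' }

Productions for S:
  S → P P: FIRST = { 'f' }
  S → f: FIRST = { 'f' }
  S → S b: FIRST = { 'f' }
P has only one production, so no FIRST/FIRST conflict is possible there.

Conflict for S: S → P P and S → f
  Overlap: { 'f' }
Conflict for S: S → P P and S → S b
  Overlap: { 'f' }
Conflict for S: S → f and S → S b
  Overlap: { 'f' }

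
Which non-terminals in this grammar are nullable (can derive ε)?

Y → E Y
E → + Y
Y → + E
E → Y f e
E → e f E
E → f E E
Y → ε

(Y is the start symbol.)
{ 'Y' }

A non-terminal is nullable if it can derive ε (the empty string): either it has an ε-production, or it has a production whose right-hand side consists entirely of nullable non-terminals.

ε-productions: Y → ε
So Y is immediately nullable.
No further non-terminal can be added: every production for the remaining non-terminals contains a terminal or a non-nullable non-terminal.
Nullable = { 'Y' }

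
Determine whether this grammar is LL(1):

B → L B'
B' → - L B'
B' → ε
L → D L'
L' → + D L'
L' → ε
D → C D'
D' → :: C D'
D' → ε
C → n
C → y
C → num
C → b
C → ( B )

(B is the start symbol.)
Relevant sets:
  FOLLOW(B') = { $, ')' }
  FOLLOW(L') = { $, ')', '-' }
  FOLLOW(D') = { $, ')', '+', '-' }

For B':
  PREDICT(B' → '-' L B') = { '-' }
  PREDICT(B' → ε) = { $, ')' }
For L':
  PREDICT(L' → '+' D L') = { '+' }
  PREDICT(L' → ε) = { $, ')', '-' }
For D':
  PREDICT(D' → :: C D') = { '::' }
  PREDICT(D' → ε) = { $, ')', '+', '-' }
For C:
  PREDICT(C → n) = { 'n' }
  PREDICT(C → y) = { 'y' }
  PREDICT(C → num) = { 'num' }
  PREDICT(C → b) = { 'b' }
  PREDICT(C → '(' B ')') = { '(' }
B, L, D have a single production, so nothing to check there.

All predict sets are disjoint. The grammar IS LL(1).

Answer: Yes, the grammar is LL(1).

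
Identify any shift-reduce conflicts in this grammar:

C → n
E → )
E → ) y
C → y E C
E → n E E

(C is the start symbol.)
Augment with C' → C and build the canonical LR(0) collection (I0 = CLOSURE({[C' → . C]}), then GOTO on every symbol after a dot until no new states appear). It has 11 states:
  I0: { [C → . n], [C → . y E C], [C' → . C] }  — shift
  I1: { [C' → C .] }  — accept
  I2: { [C → n .] }  — reduce
  I3: { [C → y . E C], [E → . ) y], [E → . )], [E → . n E E] }  — shift
  I4: { [E → ) . y], [E → ) .] }  — shift, reduce
  I5: { [C → . n], [C → . y E C], [C → y E . C] }  — shift
  I6: { [E → . ) y], [E → . )], [E → . n E E], [E → n . E E] }  — shift
  I7: { [E → . ) y], [E → . )], [E → . n E E], [E → n E . E] }  — shift
  I8: { [E → n E E .] }  — reduce
  I9: { [C → y E C .] }  — reduce
  I10: { [E → ) y .] }  — reduce

I4 contains reduce item [E → ) .] and shift item [E → ) . y] — shift-reduce conflict.

Answer: Yes — I4: [E → ) .] vs [E → ) . y]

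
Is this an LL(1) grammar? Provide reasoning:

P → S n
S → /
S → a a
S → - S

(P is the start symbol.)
A grammar is LL(1) if for each non-terminal N with multiple productions, the predict sets of those productions are pairwise disjoint, where PREDICT(N → α) = (FIRST(α) \ {ε}) ∪ (FOLLOW(N) if α ⇒* ε).

For S:
  PREDICT(S → '/') = { '/' }
  PREDICT(S → a a) = { 'a' }
  PREDICT(S → '-' S) = { '-' }
P has a single production, so nothing to check there.

All predict sets are disjoint. The grammar IS LL(1).

Answer: Yes, the grammar is LL(1).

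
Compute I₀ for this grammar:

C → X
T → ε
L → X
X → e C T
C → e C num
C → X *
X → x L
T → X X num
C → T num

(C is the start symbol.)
{ [C → . T num], [C → . X *], [C → . X], [C → . e C num], [C' → . C], [T → . X X num], [T → .], [X → . e C T], [X → . x L] }

First, augment the grammar with C' → C
I₀ = CLOSURE({ [C' → . C] }):
  [C' → . C] has the dot before C: add [C → . X], [C → . e C num], [C → . X *], [C → . T num]
  [C → . X] has the dot before X: add [X → . e C T], [X → . x L]
  [C → . T num] has the dot before T: add [T → .], [T → . X X num]
No further items can be added.

I₀ = { [C → . T num], [C → . X *], [C → . X], [C → . e C num], [C' → . C], [T → . X X num], [T → .], [X → . e C T], [X → . x L] }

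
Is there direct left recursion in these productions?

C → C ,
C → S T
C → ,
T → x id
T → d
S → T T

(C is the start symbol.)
Yes, C is left-recursive

C → C ,: LEFT RECURSIVE (starts with C)
C → S T: starts with S
C → ,: starts with ','
T → x id: starts with x
T → d: starts with d
S → T T: starts with T

The grammar has direct left recursion on: C.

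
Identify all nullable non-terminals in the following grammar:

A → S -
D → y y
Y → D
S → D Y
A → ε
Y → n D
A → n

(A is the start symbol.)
A non-terminal is nullable if it can derive ε (the empty string): either it has an ε-production, or it has a production whose right-hand side consists entirely of nullable non-terminals.

ε-productions: A → ε
So A is immediately nullable.
No further non-terminal can be added: every production for the remaining non-terminals contains a terminal or a non-nullable non-terminal.
Nullable = { 'A' }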